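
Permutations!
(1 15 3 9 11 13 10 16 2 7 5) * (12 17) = (1 15 3 9 11 13 10 16 2 7 5)(12 17) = [0, 15, 7, 9, 4, 1, 6, 5, 8, 11, 16, 13, 17, 10, 14, 3, 2, 12]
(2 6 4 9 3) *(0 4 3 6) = (0 4 9 6 3 2) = [4, 1, 0, 2, 9, 5, 3, 7, 8, 6]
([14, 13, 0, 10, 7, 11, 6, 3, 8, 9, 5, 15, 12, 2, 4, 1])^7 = [11, 3, 5, 2, 1, 14, 6, 13, 8, 9, 0, 4, 12, 10, 15, 7]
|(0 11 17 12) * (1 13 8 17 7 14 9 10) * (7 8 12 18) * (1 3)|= 13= |(0 11 8 17 18 7 14 9 10 3 1 13 12)|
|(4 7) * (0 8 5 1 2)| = 10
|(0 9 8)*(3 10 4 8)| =6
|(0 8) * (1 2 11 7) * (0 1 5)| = |(0 8 1 2 11 7 5)| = 7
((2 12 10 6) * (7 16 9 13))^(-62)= (2 10)(6 12)(7 9)(13 16)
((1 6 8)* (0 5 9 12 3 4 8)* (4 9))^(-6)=(12)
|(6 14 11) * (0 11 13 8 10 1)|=8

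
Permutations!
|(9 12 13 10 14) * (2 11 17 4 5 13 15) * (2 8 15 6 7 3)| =|(2 11 17 4 5 13 10 14 9 12 6 7 3)(8 15)| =26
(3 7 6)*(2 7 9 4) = [0, 1, 7, 9, 2, 5, 3, 6, 8, 4] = (2 7 6 3 9 4)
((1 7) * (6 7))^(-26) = (1 6 7)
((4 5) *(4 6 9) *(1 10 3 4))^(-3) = ((1 10 3 4 5 6 9))^(-3) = (1 5 10 6 3 9 4)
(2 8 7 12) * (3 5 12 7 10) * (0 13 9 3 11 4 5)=(0 13 9 3)(2 8 10 11 4 5 12)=[13, 1, 8, 0, 5, 12, 6, 7, 10, 3, 11, 4, 2, 9]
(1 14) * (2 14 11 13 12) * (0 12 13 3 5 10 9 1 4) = (0 12 2 14 4)(1 11 3 5 10 9) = [12, 11, 14, 5, 0, 10, 6, 7, 8, 1, 9, 3, 2, 13, 4]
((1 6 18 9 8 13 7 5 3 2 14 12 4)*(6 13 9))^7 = (1 12 2 5 13 4 14 3 7)(6 18)(8 9)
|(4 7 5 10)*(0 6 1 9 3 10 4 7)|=9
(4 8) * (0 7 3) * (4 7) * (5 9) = [4, 1, 2, 0, 8, 9, 6, 3, 7, 5] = (0 4 8 7 3)(5 9)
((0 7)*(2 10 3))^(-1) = ((0 7)(2 10 3))^(-1) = (0 7)(2 3 10)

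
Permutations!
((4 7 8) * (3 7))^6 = (3 8)(4 7)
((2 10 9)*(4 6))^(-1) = (2 9 10)(4 6)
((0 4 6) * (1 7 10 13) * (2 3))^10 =((0 4 6)(1 7 10 13)(2 3))^10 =(0 4 6)(1 10)(7 13)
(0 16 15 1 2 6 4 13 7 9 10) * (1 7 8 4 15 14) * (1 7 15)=(0 16 14 7 9 10)(1 2 6)(4 13 8)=[16, 2, 6, 3, 13, 5, 1, 9, 4, 10, 0, 11, 12, 8, 7, 15, 14]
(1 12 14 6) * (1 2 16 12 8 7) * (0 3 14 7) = (0 3 14 6 2 16 12 7 1 8) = [3, 8, 16, 14, 4, 5, 2, 1, 0, 9, 10, 11, 7, 13, 6, 15, 12]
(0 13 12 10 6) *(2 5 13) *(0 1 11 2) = [0, 11, 5, 3, 4, 13, 1, 7, 8, 9, 6, 2, 10, 12] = (1 11 2 5 13 12 10 6)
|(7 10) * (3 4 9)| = 6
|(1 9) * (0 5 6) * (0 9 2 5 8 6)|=7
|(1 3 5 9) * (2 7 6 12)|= 4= |(1 3 5 9)(2 7 6 12)|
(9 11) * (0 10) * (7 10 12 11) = (0 12 11 9 7 10) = [12, 1, 2, 3, 4, 5, 6, 10, 8, 7, 0, 9, 11]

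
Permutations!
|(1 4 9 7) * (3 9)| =|(1 4 3 9 7)| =5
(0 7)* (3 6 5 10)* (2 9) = (0 7)(2 9)(3 6 5 10) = [7, 1, 9, 6, 4, 10, 5, 0, 8, 2, 3]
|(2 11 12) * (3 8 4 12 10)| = |(2 11 10 3 8 4 12)| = 7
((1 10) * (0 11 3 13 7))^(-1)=(0 7 13 3 11)(1 10)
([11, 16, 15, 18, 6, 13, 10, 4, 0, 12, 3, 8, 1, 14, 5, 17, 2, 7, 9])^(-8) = [11, 7, 6, 16, 9, 13, 12, 18, 0, 15, 1, 8, 17, 14, 5, 10, 4, 3, 2]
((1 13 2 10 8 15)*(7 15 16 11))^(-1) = ((1 13 2 10 8 16 11 7 15))^(-1) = (1 15 7 11 16 8 10 2 13)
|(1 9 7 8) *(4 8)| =5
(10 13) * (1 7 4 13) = [0, 7, 2, 3, 13, 5, 6, 4, 8, 9, 1, 11, 12, 10] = (1 7 4 13 10)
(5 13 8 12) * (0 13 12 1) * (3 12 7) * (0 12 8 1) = [13, 12, 2, 8, 4, 7, 6, 3, 0, 9, 10, 11, 5, 1] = (0 13 1 12 5 7 3 8)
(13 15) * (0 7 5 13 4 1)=(0 7 5 13 15 4 1)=[7, 0, 2, 3, 1, 13, 6, 5, 8, 9, 10, 11, 12, 15, 14, 4]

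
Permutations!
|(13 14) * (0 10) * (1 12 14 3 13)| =6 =|(0 10)(1 12 14)(3 13)|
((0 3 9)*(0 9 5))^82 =((9)(0 3 5))^82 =(9)(0 3 5)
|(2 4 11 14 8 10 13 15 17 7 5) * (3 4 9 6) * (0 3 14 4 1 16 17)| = 30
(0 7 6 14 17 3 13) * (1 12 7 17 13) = (0 17 3 1 12 7 6 14 13) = [17, 12, 2, 1, 4, 5, 14, 6, 8, 9, 10, 11, 7, 0, 13, 15, 16, 3]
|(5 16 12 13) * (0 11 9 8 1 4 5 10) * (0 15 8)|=|(0 11 9)(1 4 5 16 12 13 10 15 8)|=9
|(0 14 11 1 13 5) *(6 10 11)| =8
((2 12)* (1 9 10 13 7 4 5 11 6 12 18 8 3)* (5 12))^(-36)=(1 18 4 10 3 2 7 9 8 12 13)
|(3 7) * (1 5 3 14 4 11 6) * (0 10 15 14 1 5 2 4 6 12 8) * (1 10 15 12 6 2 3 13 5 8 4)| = |(0 15 14 2 1 3 7 10 12 4 11 6 8)(5 13)| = 26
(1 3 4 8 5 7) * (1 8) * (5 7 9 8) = (1 3 4)(5 9 8 7) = [0, 3, 2, 4, 1, 9, 6, 5, 7, 8]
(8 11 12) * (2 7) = [0, 1, 7, 3, 4, 5, 6, 2, 11, 9, 10, 12, 8] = (2 7)(8 11 12)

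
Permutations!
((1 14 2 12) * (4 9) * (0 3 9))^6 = (0 9)(1 2)(3 4)(12 14)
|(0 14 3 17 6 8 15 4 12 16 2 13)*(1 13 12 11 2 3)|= |(0 14 1 13)(2 12 16 3 17 6 8 15 4 11)|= 20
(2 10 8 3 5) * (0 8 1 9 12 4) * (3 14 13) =(0 8 14 13 3 5 2 10 1 9 12 4) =[8, 9, 10, 5, 0, 2, 6, 7, 14, 12, 1, 11, 4, 3, 13]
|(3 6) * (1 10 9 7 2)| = 10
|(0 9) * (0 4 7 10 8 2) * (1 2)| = 8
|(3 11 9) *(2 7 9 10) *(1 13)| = |(1 13)(2 7 9 3 11 10)| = 6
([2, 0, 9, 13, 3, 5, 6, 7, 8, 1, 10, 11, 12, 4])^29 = [2, 0, 9, 4, 13, 5, 6, 7, 8, 1, 10, 11, 12, 3]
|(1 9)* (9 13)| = |(1 13 9)| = 3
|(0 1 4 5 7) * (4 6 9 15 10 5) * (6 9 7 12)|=|(0 1 9 15 10 5 12 6 7)|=9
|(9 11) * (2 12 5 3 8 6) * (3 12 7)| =|(2 7 3 8 6)(5 12)(9 11)| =10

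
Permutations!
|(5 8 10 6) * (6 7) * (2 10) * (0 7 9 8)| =4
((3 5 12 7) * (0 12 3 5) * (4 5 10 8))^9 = (0 12 7 10 8 4 5 3)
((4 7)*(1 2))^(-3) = (1 2)(4 7)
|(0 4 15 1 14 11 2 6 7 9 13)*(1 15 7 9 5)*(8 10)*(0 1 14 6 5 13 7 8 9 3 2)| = 14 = |(15)(0 4 8 10 9 7 13 1 6 3 2 5 14 11)|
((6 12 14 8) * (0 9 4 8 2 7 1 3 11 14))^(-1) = (0 12 6 8 4 9)(1 7 2 14 11 3)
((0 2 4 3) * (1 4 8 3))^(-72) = ((0 2 8 3)(1 4))^(-72) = (8)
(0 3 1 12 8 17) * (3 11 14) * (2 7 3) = (0 11 14 2 7 3 1 12 8 17) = [11, 12, 7, 1, 4, 5, 6, 3, 17, 9, 10, 14, 8, 13, 2, 15, 16, 0]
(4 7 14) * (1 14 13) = [0, 14, 2, 3, 7, 5, 6, 13, 8, 9, 10, 11, 12, 1, 4] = (1 14 4 7 13)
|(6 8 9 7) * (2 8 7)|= |(2 8 9)(6 7)|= 6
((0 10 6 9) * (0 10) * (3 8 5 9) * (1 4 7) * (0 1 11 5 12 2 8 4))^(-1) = ((0 1)(2 8 12)(3 4 7 11 5 9 10 6))^(-1) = (0 1)(2 12 8)(3 6 10 9 5 11 7 4)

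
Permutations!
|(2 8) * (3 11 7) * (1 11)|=4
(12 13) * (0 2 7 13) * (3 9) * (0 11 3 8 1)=(0 2 7 13 12 11 3 9 8 1)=[2, 0, 7, 9, 4, 5, 6, 13, 1, 8, 10, 3, 11, 12]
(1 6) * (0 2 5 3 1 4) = (0 2 5 3 1 6 4) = [2, 6, 5, 1, 0, 3, 4]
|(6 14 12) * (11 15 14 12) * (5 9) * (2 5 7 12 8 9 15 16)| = 30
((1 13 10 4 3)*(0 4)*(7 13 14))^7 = ((0 4 3 1 14 7 13 10))^7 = (0 10 13 7 14 1 3 4)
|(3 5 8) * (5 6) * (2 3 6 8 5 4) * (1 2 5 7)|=|(1 2 3 8 6 4 5 7)|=8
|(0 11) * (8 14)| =2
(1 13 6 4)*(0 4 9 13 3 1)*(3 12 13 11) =[4, 12, 2, 1, 0, 5, 9, 7, 8, 11, 10, 3, 13, 6] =(0 4)(1 12 13 6 9 11 3)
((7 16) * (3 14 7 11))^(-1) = (3 11 16 7 14)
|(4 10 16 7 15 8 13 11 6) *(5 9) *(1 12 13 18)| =|(1 12 13 11 6 4 10 16 7 15 8 18)(5 9)| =12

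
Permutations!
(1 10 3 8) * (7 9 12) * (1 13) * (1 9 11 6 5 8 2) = (1 10 3 2)(5 8 13 9 12 7 11 6) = [0, 10, 1, 2, 4, 8, 5, 11, 13, 12, 3, 6, 7, 9]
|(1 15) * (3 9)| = 2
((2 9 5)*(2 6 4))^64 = (2 4 6 5 9)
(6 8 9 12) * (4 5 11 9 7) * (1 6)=(1 6 8 7 4 5 11 9 12)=[0, 6, 2, 3, 5, 11, 8, 4, 7, 12, 10, 9, 1]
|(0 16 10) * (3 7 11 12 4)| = 15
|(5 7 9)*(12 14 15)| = |(5 7 9)(12 14 15)| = 3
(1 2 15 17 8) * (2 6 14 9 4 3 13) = (1 6 14 9 4 3 13 2 15 17 8) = [0, 6, 15, 13, 3, 5, 14, 7, 1, 4, 10, 11, 12, 2, 9, 17, 16, 8]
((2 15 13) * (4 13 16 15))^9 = ((2 4 13)(15 16))^9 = (15 16)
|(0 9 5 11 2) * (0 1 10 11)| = |(0 9 5)(1 10 11 2)| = 12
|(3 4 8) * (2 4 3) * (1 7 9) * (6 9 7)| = 3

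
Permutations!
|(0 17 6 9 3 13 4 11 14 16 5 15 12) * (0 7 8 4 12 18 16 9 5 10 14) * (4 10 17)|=24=|(0 4 11)(3 13 12 7 8 10 14 9)(5 15 18 16 17 6)|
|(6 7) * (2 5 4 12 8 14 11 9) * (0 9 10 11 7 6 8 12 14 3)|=18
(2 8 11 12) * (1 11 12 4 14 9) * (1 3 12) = (1 11 4 14 9 3 12 2 8) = [0, 11, 8, 12, 14, 5, 6, 7, 1, 3, 10, 4, 2, 13, 9]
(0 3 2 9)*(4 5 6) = (0 3 2 9)(4 5 6) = [3, 1, 9, 2, 5, 6, 4, 7, 8, 0]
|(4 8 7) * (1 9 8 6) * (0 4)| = |(0 4 6 1 9 8 7)| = 7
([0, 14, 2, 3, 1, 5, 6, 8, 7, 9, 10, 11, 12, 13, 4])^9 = [0, 1, 2, 3, 4, 5, 6, 8, 7, 9, 10, 11, 12, 13, 14]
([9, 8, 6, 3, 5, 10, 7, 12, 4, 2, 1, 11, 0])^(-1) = (0 12 7 6 2 9)(1 10 5 4 8)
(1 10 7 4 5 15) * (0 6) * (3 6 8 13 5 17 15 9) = (0 8 13 5 9 3 6)(1 10 7 4 17 15) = [8, 10, 2, 6, 17, 9, 0, 4, 13, 3, 7, 11, 12, 5, 14, 1, 16, 15]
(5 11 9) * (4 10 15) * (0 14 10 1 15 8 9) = (0 14 10 8 9 5 11)(1 15 4) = [14, 15, 2, 3, 1, 11, 6, 7, 9, 5, 8, 0, 12, 13, 10, 4]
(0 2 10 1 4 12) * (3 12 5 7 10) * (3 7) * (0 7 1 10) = (0 2 1 4 5 3 12 7) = [2, 4, 1, 12, 5, 3, 6, 0, 8, 9, 10, 11, 7]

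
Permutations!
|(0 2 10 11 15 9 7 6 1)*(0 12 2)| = |(1 12 2 10 11 15 9 7 6)| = 9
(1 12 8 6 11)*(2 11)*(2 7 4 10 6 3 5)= (1 12 8 3 5 2 11)(4 10 6 7)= [0, 12, 11, 5, 10, 2, 7, 4, 3, 9, 6, 1, 8]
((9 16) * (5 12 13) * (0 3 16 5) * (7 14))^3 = ((0 3 16 9 5 12 13)(7 14))^3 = (0 9 13 16 12 3 5)(7 14)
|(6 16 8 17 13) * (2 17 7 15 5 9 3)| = 11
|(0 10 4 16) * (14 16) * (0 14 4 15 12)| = |(0 10 15 12)(14 16)| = 4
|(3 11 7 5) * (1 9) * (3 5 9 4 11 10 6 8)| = |(1 4 11 7 9)(3 10 6 8)| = 20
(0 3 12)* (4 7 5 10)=(0 3 12)(4 7 5 10)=[3, 1, 2, 12, 7, 10, 6, 5, 8, 9, 4, 11, 0]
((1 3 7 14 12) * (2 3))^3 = (1 7)(2 14)(3 12)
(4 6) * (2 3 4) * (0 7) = (0 7)(2 3 4 6) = [7, 1, 3, 4, 6, 5, 2, 0]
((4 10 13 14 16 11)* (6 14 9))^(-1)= (4 11 16 14 6 9 13 10)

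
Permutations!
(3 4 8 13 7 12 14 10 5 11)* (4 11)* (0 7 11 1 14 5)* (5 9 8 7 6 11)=(0 6 11 3 1 14 10)(4 7 12 9 8 13 5)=[6, 14, 2, 1, 7, 4, 11, 12, 13, 8, 0, 3, 9, 5, 10]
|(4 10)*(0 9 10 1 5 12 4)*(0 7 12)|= |(0 9 10 7 12 4 1 5)|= 8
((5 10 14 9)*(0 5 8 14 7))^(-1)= (0 7 10 5)(8 9 14)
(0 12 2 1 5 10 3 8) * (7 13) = (0 12 2 1 5 10 3 8)(7 13) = [12, 5, 1, 8, 4, 10, 6, 13, 0, 9, 3, 11, 2, 7]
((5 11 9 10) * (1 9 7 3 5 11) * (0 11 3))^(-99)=((0 11 7)(1 9 10 3 5))^(-99)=(11)(1 9 10 3 5)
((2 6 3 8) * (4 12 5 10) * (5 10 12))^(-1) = (2 8 3 6)(4 10 12 5)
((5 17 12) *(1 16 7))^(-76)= (1 7 16)(5 12 17)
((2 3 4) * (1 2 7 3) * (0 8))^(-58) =(8)(3 7 4) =((0 8)(1 2)(3 4 7))^(-58)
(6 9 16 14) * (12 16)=(6 9 12 16 14)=[0, 1, 2, 3, 4, 5, 9, 7, 8, 12, 10, 11, 16, 13, 6, 15, 14]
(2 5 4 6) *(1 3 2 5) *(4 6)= (1 3 2)(5 6)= [0, 3, 1, 2, 4, 6, 5]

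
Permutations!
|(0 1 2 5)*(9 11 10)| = 12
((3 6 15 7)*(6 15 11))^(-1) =(3 7 15)(6 11)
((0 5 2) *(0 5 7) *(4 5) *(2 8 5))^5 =((0 7)(2 4)(5 8))^5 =(0 7)(2 4)(5 8)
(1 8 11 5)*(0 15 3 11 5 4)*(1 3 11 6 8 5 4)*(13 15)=(0 13 15 11 1 5 3 6 8 4)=[13, 5, 2, 6, 0, 3, 8, 7, 4, 9, 10, 1, 12, 15, 14, 11]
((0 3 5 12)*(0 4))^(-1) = (0 4 12 5 3)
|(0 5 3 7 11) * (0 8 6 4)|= 8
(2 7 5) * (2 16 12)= (2 7 5 16 12)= [0, 1, 7, 3, 4, 16, 6, 5, 8, 9, 10, 11, 2, 13, 14, 15, 12]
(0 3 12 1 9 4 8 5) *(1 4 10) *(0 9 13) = (0 3 12 4 8 5 9 10 1 13) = [3, 13, 2, 12, 8, 9, 6, 7, 5, 10, 1, 11, 4, 0]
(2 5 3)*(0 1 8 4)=(0 1 8 4)(2 5 3)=[1, 8, 5, 2, 0, 3, 6, 7, 4]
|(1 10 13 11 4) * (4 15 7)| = 7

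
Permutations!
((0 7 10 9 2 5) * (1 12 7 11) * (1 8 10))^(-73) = (0 9 11 2 8 5 10)(1 7 12) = ((0 11 8 10 9 2 5)(1 12 7))^(-73)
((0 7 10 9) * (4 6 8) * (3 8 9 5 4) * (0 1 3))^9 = ((0 7 10 5 4 6 9 1 3 8))^9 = (0 8 3 1 9 6 4 5 10 7)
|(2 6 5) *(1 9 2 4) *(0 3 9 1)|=7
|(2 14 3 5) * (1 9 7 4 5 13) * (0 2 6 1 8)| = |(0 2 14 3 13 8)(1 9 7 4 5 6)| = 6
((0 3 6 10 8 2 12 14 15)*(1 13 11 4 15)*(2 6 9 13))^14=(15)(1 12)(2 14)(6 8 10)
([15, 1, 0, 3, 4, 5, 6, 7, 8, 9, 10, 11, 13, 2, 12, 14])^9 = (0 12)(2 14)(13 15)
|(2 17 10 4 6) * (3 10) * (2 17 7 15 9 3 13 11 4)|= |(2 7 15 9 3 10)(4 6 17 13 11)|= 30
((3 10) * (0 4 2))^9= (3 10)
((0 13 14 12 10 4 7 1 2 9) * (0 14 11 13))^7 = (1 7 4 10 12 14 9 2)(11 13)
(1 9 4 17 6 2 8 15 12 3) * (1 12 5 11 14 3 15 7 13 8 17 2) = (1 9 4 2 17 6)(3 12 15 5 11 14)(7 13 8) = [0, 9, 17, 12, 2, 11, 1, 13, 7, 4, 10, 14, 15, 8, 3, 5, 16, 6]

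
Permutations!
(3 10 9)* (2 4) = (2 4)(3 10 9) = [0, 1, 4, 10, 2, 5, 6, 7, 8, 3, 9]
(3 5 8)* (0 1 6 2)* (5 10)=(0 1 6 2)(3 10 5 8)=[1, 6, 0, 10, 4, 8, 2, 7, 3, 9, 5]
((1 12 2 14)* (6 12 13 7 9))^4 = (1 6)(2 7)(9 14)(12 13)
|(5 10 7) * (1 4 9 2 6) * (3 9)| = |(1 4 3 9 2 6)(5 10 7)| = 6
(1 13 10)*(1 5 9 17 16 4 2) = (1 13 10 5 9 17 16 4 2) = [0, 13, 1, 3, 2, 9, 6, 7, 8, 17, 5, 11, 12, 10, 14, 15, 4, 16]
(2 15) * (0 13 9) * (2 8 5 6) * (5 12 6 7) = [13, 1, 15, 3, 4, 7, 2, 5, 12, 0, 10, 11, 6, 9, 14, 8] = (0 13 9)(2 15 8 12 6)(5 7)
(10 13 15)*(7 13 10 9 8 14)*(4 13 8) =(4 13 15 9)(7 8 14) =[0, 1, 2, 3, 13, 5, 6, 8, 14, 4, 10, 11, 12, 15, 7, 9]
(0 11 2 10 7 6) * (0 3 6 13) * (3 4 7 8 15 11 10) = (0 10 8 15 11 2 3 6 4 7 13) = [10, 1, 3, 6, 7, 5, 4, 13, 15, 9, 8, 2, 12, 0, 14, 11]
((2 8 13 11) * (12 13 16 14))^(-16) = ((2 8 16 14 12 13 11))^(-16) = (2 13 14 8 11 12 16)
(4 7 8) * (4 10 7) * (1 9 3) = (1 9 3)(7 8 10) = [0, 9, 2, 1, 4, 5, 6, 8, 10, 3, 7]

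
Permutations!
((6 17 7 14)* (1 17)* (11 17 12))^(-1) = ((1 12 11 17 7 14 6))^(-1) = (1 6 14 7 17 11 12)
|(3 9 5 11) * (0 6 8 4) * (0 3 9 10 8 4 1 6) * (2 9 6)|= 10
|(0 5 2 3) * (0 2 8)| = 6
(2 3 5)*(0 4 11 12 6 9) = [4, 1, 3, 5, 11, 2, 9, 7, 8, 0, 10, 12, 6] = (0 4 11 12 6 9)(2 3 5)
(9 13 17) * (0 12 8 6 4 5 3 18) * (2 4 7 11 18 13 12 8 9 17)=[8, 1, 4, 13, 5, 3, 7, 11, 6, 12, 10, 18, 9, 2, 14, 15, 16, 17, 0]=(0 8 6 7 11 18)(2 4 5 3 13)(9 12)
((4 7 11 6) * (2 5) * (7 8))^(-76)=((2 5)(4 8 7 11 6))^(-76)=(4 6 11 7 8)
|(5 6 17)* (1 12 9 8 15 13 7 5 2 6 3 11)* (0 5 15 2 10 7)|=15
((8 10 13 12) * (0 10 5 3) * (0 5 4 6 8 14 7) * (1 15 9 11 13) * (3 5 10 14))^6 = (1 3 13 9)(10 12 11 15)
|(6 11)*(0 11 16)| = |(0 11 6 16)| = 4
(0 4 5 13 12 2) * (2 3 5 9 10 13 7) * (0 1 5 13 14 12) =(0 4 9 10 14 12 3 13)(1 5 7 2) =[4, 5, 1, 13, 9, 7, 6, 2, 8, 10, 14, 11, 3, 0, 12]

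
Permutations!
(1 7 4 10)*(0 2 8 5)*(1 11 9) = (0 2 8 5)(1 7 4 10 11 9) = [2, 7, 8, 3, 10, 0, 6, 4, 5, 1, 11, 9]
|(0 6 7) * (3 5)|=6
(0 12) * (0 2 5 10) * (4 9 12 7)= (0 7 4 9 12 2 5 10)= [7, 1, 5, 3, 9, 10, 6, 4, 8, 12, 0, 11, 2]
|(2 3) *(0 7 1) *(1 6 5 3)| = 7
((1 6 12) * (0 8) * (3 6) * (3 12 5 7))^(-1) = (0 8)(1 12)(3 7 5 6)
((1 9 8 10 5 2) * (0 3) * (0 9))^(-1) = (0 1 2 5 10 8 9 3) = ((0 3 9 8 10 5 2 1))^(-1)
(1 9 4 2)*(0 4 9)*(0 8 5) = (9)(0 4 2 1 8 5) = [4, 8, 1, 3, 2, 0, 6, 7, 5, 9]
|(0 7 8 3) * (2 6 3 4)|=7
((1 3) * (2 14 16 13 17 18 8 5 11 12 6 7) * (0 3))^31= ((0 3 1)(2 14 16 13 17 18 8 5 11 12 6 7))^31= (0 3 1)(2 5 16 12 17 7 8 14 11 13 6 18)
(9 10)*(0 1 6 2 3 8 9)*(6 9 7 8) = (0 1 9 10)(2 3 6)(7 8) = [1, 9, 3, 6, 4, 5, 2, 8, 7, 10, 0]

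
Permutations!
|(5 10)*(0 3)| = 2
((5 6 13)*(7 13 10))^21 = ((5 6 10 7 13))^21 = (5 6 10 7 13)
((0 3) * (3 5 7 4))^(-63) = ((0 5 7 4 3))^(-63) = (0 7 3 5 4)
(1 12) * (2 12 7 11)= (1 7 11 2 12)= [0, 7, 12, 3, 4, 5, 6, 11, 8, 9, 10, 2, 1]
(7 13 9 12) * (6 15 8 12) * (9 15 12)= (6 12 7 13 15 8 9)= [0, 1, 2, 3, 4, 5, 12, 13, 9, 6, 10, 11, 7, 15, 14, 8]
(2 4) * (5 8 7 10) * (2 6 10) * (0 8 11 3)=[8, 1, 4, 0, 6, 11, 10, 2, 7, 9, 5, 3]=(0 8 7 2 4 6 10 5 11 3)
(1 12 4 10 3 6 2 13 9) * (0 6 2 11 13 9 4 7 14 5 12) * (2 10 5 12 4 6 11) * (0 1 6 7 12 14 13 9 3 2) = (14)(0 11 9 6)(2 3 10)(4 5)(7 13) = [11, 1, 3, 10, 5, 4, 0, 13, 8, 6, 2, 9, 12, 7, 14]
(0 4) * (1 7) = [4, 7, 2, 3, 0, 5, 6, 1] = (0 4)(1 7)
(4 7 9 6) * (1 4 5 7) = (1 4)(5 7 9 6) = [0, 4, 2, 3, 1, 7, 5, 9, 8, 6]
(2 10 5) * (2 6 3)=[0, 1, 10, 2, 4, 6, 3, 7, 8, 9, 5]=(2 10 5 6 3)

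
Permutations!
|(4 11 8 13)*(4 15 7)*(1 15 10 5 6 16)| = |(1 15 7 4 11 8 13 10 5 6 16)| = 11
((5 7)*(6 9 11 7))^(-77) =((5 6 9 11 7))^(-77) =(5 11 6 7 9)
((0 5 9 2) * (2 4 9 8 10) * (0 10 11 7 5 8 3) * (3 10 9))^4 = (0 5 4 11 2)(3 7 9 8 10)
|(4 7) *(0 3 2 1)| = |(0 3 2 1)(4 7)| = 4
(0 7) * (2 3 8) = (0 7)(2 3 8) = [7, 1, 3, 8, 4, 5, 6, 0, 2]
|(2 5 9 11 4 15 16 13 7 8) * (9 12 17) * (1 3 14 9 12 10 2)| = |(1 3 14 9 11 4 15 16 13 7 8)(2 5 10)(12 17)| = 66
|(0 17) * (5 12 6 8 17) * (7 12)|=|(0 5 7 12 6 8 17)|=7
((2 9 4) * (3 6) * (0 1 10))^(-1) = ((0 1 10)(2 9 4)(3 6))^(-1) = (0 10 1)(2 4 9)(3 6)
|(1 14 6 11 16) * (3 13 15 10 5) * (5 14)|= |(1 5 3 13 15 10 14 6 11 16)|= 10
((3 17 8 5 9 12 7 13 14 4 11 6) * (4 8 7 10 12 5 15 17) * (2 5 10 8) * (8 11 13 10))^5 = ((2 5 9 8 15 17 7 10 12 11 6 3 4 13 14))^5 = (2 17 6)(3 5 7)(4 9 10)(8 12 13)(11 14 15)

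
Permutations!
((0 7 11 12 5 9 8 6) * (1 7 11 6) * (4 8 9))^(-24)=((0 11 12 5 4 8 1 7 6))^(-24)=(0 5 1)(4 7 11)(6 12 8)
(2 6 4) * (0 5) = [5, 1, 6, 3, 2, 0, 4] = (0 5)(2 6 4)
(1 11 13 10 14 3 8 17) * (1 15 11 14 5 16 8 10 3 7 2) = [0, 14, 1, 10, 4, 16, 6, 2, 17, 9, 5, 13, 12, 3, 7, 11, 8, 15] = (1 14 7 2)(3 10 5 16 8 17 15 11 13)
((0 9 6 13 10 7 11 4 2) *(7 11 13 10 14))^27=(14)(0 2 4 11 10 6 9)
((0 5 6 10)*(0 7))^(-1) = (0 7 10 6 5)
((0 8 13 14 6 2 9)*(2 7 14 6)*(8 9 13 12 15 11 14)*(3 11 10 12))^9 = (15)(0 9)(2 13 6 7 8 3 11 14)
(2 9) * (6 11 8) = (2 9)(6 11 8) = [0, 1, 9, 3, 4, 5, 11, 7, 6, 2, 10, 8]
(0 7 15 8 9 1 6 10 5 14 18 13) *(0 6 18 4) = (0 7 15 8 9 1 18 13 6 10 5 14 4) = [7, 18, 2, 3, 0, 14, 10, 15, 9, 1, 5, 11, 12, 6, 4, 8, 16, 17, 13]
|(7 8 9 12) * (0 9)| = 5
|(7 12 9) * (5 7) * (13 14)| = 4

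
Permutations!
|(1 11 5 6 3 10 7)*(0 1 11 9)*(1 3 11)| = 6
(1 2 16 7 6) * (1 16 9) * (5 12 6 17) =(1 2 9)(5 12 6 16 7 17) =[0, 2, 9, 3, 4, 12, 16, 17, 8, 1, 10, 11, 6, 13, 14, 15, 7, 5]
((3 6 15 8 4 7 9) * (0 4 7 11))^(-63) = ((0 4 11)(3 6 15 8 7 9))^(-63) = (3 8)(6 7)(9 15)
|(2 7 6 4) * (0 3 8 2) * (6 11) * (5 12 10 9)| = |(0 3 8 2 7 11 6 4)(5 12 10 9)| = 8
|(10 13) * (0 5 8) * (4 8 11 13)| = |(0 5 11 13 10 4 8)| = 7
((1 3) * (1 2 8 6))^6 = ((1 3 2 8 6))^6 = (1 3 2 8 6)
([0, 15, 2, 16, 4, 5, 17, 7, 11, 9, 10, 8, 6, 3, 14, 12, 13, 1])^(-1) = (1 17 6 12 15)(3 13 16)(8 11)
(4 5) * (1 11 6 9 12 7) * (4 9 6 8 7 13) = [0, 11, 2, 3, 5, 9, 6, 1, 7, 12, 10, 8, 13, 4] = (1 11 8 7)(4 5 9 12 13)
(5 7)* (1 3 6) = (1 3 6)(5 7) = [0, 3, 2, 6, 4, 7, 1, 5]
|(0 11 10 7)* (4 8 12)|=12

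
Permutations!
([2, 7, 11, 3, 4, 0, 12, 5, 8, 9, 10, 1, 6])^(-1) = (0 5 7 1 11 2)(6 12)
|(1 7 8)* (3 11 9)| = |(1 7 8)(3 11 9)| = 3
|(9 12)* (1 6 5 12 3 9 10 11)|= |(1 6 5 12 10 11)(3 9)|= 6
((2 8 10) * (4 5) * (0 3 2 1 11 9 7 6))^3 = (0 8 11 6 2 1 7 3 10 9)(4 5)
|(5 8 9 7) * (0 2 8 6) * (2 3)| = |(0 3 2 8 9 7 5 6)| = 8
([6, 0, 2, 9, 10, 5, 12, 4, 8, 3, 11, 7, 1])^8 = (12)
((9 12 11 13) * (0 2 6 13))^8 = (0 2 6 13 9 12 11)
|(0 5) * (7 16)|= |(0 5)(7 16)|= 2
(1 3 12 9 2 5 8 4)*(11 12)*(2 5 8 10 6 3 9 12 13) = (1 9 5 10 6 3 11 13 2 8 4) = [0, 9, 8, 11, 1, 10, 3, 7, 4, 5, 6, 13, 12, 2]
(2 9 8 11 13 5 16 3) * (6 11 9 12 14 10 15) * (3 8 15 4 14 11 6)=(2 12 11 13 5 16 8 9 15 3)(4 14 10)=[0, 1, 12, 2, 14, 16, 6, 7, 9, 15, 4, 13, 11, 5, 10, 3, 8]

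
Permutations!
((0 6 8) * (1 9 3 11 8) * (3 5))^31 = (0 8 11 3 5 9 1 6)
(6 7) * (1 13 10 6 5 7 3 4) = (1 13 10 6 3 4)(5 7) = [0, 13, 2, 4, 1, 7, 3, 5, 8, 9, 6, 11, 12, 10]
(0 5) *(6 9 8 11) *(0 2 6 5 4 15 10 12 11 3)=(0 4 15 10 12 11 5 2 6 9 8 3)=[4, 1, 6, 0, 15, 2, 9, 7, 3, 8, 12, 5, 11, 13, 14, 10]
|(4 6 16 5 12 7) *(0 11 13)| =6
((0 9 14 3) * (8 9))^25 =((0 8 9 14 3))^25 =(14)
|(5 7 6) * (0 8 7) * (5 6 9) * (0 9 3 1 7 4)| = 6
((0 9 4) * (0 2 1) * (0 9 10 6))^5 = (0 6 10)(1 9 4 2)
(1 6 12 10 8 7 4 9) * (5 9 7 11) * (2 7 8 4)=[0, 6, 7, 3, 8, 9, 12, 2, 11, 1, 4, 5, 10]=(1 6 12 10 4 8 11 5 9)(2 7)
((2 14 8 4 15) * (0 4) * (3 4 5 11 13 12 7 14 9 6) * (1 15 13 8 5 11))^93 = (1 7 4 9)(2 5 12 3)(6 15 14 13)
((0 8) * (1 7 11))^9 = (11)(0 8)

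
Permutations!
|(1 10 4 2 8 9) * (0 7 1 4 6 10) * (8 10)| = |(0 7 1)(2 10 6 8 9 4)| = 6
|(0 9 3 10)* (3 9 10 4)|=|(0 10)(3 4)|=2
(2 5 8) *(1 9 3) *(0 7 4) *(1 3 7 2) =(0 2 5 8 1 9 7 4) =[2, 9, 5, 3, 0, 8, 6, 4, 1, 7]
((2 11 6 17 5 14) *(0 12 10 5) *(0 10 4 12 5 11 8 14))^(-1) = ((0 5)(2 8 14)(4 12)(6 17 10 11))^(-1) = (0 5)(2 14 8)(4 12)(6 11 10 17)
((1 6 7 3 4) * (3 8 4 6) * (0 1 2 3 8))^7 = ((0 1 8 4 2 3 6 7))^7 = (0 7 6 3 2 4 8 1)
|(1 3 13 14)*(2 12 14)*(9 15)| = 6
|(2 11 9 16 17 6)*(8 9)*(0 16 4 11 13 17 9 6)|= |(0 16 9 4 11 8 6 2 13 17)|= 10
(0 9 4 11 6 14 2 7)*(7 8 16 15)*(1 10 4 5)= [9, 10, 8, 3, 11, 1, 14, 0, 16, 5, 4, 6, 12, 13, 2, 7, 15]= (0 9 5 1 10 4 11 6 14 2 8 16 15 7)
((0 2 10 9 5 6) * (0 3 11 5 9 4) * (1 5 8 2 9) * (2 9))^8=(1 5 6 3 11 8 9)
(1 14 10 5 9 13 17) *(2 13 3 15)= [0, 14, 13, 15, 4, 9, 6, 7, 8, 3, 5, 11, 12, 17, 10, 2, 16, 1]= (1 14 10 5 9 3 15 2 13 17)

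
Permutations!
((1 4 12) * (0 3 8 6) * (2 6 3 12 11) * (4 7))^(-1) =(0 6 2 11 4 7 1 12)(3 8)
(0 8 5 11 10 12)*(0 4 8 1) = (0 1)(4 8 5 11 10 12) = [1, 0, 2, 3, 8, 11, 6, 7, 5, 9, 12, 10, 4]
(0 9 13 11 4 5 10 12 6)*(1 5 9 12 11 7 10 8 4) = (0 12 6)(1 5 8 4 9 13 7 10 11) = [12, 5, 2, 3, 9, 8, 0, 10, 4, 13, 11, 1, 6, 7]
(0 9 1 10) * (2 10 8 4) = (0 9 1 8 4 2 10) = [9, 8, 10, 3, 2, 5, 6, 7, 4, 1, 0]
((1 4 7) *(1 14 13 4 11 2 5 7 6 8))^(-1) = (1 8 6 4 13 14 7 5 2 11) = ((1 11 2 5 7 14 13 4 6 8))^(-1)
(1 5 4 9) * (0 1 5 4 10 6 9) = (0 1 4)(5 10 6 9) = [1, 4, 2, 3, 0, 10, 9, 7, 8, 5, 6]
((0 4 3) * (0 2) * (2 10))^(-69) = ((0 4 3 10 2))^(-69) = (0 4 3 10 2)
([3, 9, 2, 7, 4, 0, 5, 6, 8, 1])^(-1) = (0 5 6 7 3)(1 9)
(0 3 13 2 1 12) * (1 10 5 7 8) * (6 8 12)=[3, 6, 10, 13, 4, 7, 8, 12, 1, 9, 5, 11, 0, 2]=(0 3 13 2 10 5 7 12)(1 6 8)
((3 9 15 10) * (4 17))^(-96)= (17)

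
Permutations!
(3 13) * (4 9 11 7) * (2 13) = (2 13 3)(4 9 11 7) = [0, 1, 13, 2, 9, 5, 6, 4, 8, 11, 10, 7, 12, 3]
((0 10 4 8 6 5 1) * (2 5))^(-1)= (0 1 5 2 6 8 4 10)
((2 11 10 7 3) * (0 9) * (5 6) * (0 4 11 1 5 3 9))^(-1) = ((1 5 6 3 2)(4 11 10 7 9))^(-1) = (1 2 3 6 5)(4 9 7 10 11)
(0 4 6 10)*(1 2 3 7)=[4, 2, 3, 7, 6, 5, 10, 1, 8, 9, 0]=(0 4 6 10)(1 2 3 7)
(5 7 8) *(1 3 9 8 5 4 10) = (1 3 9 8 4 10)(5 7) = [0, 3, 2, 9, 10, 7, 6, 5, 4, 8, 1]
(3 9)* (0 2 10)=(0 2 10)(3 9)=[2, 1, 10, 9, 4, 5, 6, 7, 8, 3, 0]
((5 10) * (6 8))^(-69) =(5 10)(6 8)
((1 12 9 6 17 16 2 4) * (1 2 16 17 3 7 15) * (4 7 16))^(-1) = (17)(1 15 7 2 4 16 3 6 9 12)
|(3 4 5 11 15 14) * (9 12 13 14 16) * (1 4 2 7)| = 13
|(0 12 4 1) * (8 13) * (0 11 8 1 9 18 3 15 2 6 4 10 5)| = |(0 12 10 5)(1 11 8 13)(2 6 4 9 18 3 15)| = 28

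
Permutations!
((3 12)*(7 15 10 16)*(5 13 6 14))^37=(3 12)(5 13 6 14)(7 15 10 16)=((3 12)(5 13 6 14)(7 15 10 16))^37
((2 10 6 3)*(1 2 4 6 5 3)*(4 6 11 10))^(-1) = (1 6 3 5 10 11 4 2) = ((1 2 4 11 10 5 3 6))^(-1)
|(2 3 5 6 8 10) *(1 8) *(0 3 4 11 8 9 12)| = 35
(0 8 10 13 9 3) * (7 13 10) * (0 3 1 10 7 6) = [8, 10, 2, 3, 4, 5, 0, 13, 6, 1, 7, 11, 12, 9] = (0 8 6)(1 10 7 13 9)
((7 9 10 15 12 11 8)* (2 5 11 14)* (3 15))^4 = (2 7 15 5 9 12 11 10 14 8 3)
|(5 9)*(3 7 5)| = 4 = |(3 7 5 9)|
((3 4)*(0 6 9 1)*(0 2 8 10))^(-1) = ((0 6 9 1 2 8 10)(3 4))^(-1) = (0 10 8 2 1 9 6)(3 4)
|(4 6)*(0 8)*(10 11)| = 2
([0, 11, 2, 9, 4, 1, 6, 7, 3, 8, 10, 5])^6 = [0, 1, 2, 3, 4, 5, 6, 7, 8, 9, 10, 11]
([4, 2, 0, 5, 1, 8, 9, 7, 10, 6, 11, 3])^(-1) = (0 2 1 4)(3 11 10 8 5)(6 9)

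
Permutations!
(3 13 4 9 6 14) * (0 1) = (0 1)(3 13 4 9 6 14) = [1, 0, 2, 13, 9, 5, 14, 7, 8, 6, 10, 11, 12, 4, 3]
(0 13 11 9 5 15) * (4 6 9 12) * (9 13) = (0 9 5 15)(4 6 13 11 12) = [9, 1, 2, 3, 6, 15, 13, 7, 8, 5, 10, 12, 4, 11, 14, 0]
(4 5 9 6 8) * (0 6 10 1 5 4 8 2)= (0 6 2)(1 5 9 10)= [6, 5, 0, 3, 4, 9, 2, 7, 8, 10, 1]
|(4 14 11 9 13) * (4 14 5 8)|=|(4 5 8)(9 13 14 11)|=12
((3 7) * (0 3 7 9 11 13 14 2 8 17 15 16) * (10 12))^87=((0 3 9 11 13 14 2 8 17 15 16)(10 12))^87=(0 16 15 17 8 2 14 13 11 9 3)(10 12)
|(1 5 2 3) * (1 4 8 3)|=|(1 5 2)(3 4 8)|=3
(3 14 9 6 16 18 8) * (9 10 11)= (3 14 10 11 9 6 16 18 8)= [0, 1, 2, 14, 4, 5, 16, 7, 3, 6, 11, 9, 12, 13, 10, 15, 18, 17, 8]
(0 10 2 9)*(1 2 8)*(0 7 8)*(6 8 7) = (0 10)(1 2 9 6 8) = [10, 2, 9, 3, 4, 5, 8, 7, 1, 6, 0]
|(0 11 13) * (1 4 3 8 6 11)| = |(0 1 4 3 8 6 11 13)| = 8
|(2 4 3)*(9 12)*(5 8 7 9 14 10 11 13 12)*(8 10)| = |(2 4 3)(5 10 11 13 12 14 8 7 9)| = 9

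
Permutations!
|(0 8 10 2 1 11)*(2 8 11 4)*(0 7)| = 6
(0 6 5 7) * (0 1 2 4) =(0 6 5 7 1 2 4) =[6, 2, 4, 3, 0, 7, 5, 1]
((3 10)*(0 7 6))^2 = ((0 7 6)(3 10))^2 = (10)(0 6 7)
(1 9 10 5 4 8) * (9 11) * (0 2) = (0 2)(1 11 9 10 5 4 8) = [2, 11, 0, 3, 8, 4, 6, 7, 1, 10, 5, 9]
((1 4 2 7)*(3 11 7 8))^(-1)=((1 4 2 8 3 11 7))^(-1)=(1 7 11 3 8 2 4)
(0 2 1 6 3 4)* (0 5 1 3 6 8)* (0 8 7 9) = (0 2 3 4 5 1 7 9) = [2, 7, 3, 4, 5, 1, 6, 9, 8, 0]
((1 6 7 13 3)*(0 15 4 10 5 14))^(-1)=((0 15 4 10 5 14)(1 6 7 13 3))^(-1)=(0 14 5 10 4 15)(1 3 13 7 6)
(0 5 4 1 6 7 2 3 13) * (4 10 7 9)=(0 5 10 7 2 3 13)(1 6 9 4)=[5, 6, 3, 13, 1, 10, 9, 2, 8, 4, 7, 11, 12, 0]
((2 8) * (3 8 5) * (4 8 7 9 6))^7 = ((2 5 3 7 9 6 4 8))^7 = (2 8 4 6 9 7 3 5)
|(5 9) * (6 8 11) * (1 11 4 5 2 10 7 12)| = |(1 11 6 8 4 5 9 2 10 7 12)| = 11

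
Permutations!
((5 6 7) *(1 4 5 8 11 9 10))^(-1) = (1 10 9 11 8 7 6 5 4)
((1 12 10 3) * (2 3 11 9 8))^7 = (1 3 2 8 9 11 10 12)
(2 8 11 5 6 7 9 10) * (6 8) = [0, 1, 6, 3, 4, 8, 7, 9, 11, 10, 2, 5] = (2 6 7 9 10)(5 8 11)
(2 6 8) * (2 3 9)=(2 6 8 3 9)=[0, 1, 6, 9, 4, 5, 8, 7, 3, 2]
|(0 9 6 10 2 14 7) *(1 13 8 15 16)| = |(0 9 6 10 2 14 7)(1 13 8 15 16)| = 35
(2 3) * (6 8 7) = (2 3)(6 8 7) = [0, 1, 3, 2, 4, 5, 8, 6, 7]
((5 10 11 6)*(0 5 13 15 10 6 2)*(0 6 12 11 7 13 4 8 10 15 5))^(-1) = (15)(2 11 12 5 13 7 10 8 4 6)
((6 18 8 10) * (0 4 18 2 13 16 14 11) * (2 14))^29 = ((0 4 18 8 10 6 14 11)(2 13 16))^29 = (0 6 18 11 10 4 14 8)(2 16 13)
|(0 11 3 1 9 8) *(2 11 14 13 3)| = |(0 14 13 3 1 9 8)(2 11)| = 14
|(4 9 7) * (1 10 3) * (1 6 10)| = 3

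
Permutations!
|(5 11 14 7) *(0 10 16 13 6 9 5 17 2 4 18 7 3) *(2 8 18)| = |(0 10 16 13 6 9 5 11 14 3)(2 4)(7 17 8 18)| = 20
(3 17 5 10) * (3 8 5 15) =(3 17 15)(5 10 8) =[0, 1, 2, 17, 4, 10, 6, 7, 5, 9, 8, 11, 12, 13, 14, 3, 16, 15]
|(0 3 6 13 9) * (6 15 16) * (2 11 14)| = |(0 3 15 16 6 13 9)(2 11 14)| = 21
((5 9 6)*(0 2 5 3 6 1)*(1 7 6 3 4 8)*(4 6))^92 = ((0 2 5 9 7 4 8 1))^92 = (0 7)(1 9)(2 4)(5 8)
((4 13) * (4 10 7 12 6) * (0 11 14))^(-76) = ((0 11 14)(4 13 10 7 12 6))^(-76) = (0 14 11)(4 10 12)(6 13 7)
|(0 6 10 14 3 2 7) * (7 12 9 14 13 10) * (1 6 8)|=10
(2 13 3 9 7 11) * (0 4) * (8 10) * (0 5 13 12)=(0 4 5 13 3 9 7 11 2 12)(8 10)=[4, 1, 12, 9, 5, 13, 6, 11, 10, 7, 8, 2, 0, 3]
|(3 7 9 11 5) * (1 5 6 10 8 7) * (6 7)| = |(1 5 3)(6 10 8)(7 9 11)| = 3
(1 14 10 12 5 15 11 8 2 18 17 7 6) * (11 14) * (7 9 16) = (1 11 8 2 18 17 9 16 7 6)(5 15 14 10 12) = [0, 11, 18, 3, 4, 15, 1, 6, 2, 16, 12, 8, 5, 13, 10, 14, 7, 9, 17]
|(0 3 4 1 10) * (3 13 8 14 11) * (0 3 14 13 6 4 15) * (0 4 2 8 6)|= 20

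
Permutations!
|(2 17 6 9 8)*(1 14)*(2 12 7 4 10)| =|(1 14)(2 17 6 9 8 12 7 4 10)| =18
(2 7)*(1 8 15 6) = (1 8 15 6)(2 7) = [0, 8, 7, 3, 4, 5, 1, 2, 15, 9, 10, 11, 12, 13, 14, 6]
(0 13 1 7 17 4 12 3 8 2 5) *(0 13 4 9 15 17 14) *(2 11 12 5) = [4, 7, 2, 8, 5, 13, 6, 14, 11, 15, 10, 12, 3, 1, 0, 17, 16, 9] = (0 4 5 13 1 7 14)(3 8 11 12)(9 15 17)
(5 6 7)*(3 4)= (3 4)(5 6 7)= [0, 1, 2, 4, 3, 6, 7, 5]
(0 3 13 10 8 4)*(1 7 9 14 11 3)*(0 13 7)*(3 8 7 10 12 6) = (0 1)(3 10 7 9 14 11 8 4 13 12 6) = [1, 0, 2, 10, 13, 5, 3, 9, 4, 14, 7, 8, 6, 12, 11]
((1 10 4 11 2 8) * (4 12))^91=((1 10 12 4 11 2 8))^91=(12)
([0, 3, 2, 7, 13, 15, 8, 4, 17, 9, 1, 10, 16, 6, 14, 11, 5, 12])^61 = (1 6 5 3 8 15 7 17 11 4 12 10 13 16)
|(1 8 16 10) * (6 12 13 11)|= 4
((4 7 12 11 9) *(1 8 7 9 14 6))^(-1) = ((1 8 7 12 11 14 6)(4 9))^(-1) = (1 6 14 11 12 7 8)(4 9)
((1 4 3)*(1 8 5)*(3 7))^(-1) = (1 5 8 3 7 4)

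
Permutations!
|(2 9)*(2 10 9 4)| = 2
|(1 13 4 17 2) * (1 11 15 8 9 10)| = |(1 13 4 17 2 11 15 8 9 10)| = 10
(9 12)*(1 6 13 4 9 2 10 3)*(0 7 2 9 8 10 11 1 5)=[7, 6, 11, 5, 8, 0, 13, 2, 10, 12, 3, 1, 9, 4]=(0 7 2 11 1 6 13 4 8 10 3 5)(9 12)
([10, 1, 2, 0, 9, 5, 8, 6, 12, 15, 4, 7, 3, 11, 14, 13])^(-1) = (0 3 12 8 6 7 11 13 15 9 4 10)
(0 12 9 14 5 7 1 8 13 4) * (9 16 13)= (0 12 16 13 4)(1 8 9 14 5 7)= [12, 8, 2, 3, 0, 7, 6, 1, 9, 14, 10, 11, 16, 4, 5, 15, 13]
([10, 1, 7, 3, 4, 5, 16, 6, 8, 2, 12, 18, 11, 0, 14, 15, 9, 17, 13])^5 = [13, 1, 2, 3, 4, 5, 6, 7, 8, 9, 0, 12, 10, 18, 14, 15, 16, 17, 11]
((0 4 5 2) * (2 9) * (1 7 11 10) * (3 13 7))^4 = ((0 4 5 9 2)(1 3 13 7 11 10))^4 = (0 2 9 5 4)(1 11 13)(3 10 7)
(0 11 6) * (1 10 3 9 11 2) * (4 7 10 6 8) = (0 2 1 6)(3 9 11 8 4 7 10) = [2, 6, 1, 9, 7, 5, 0, 10, 4, 11, 3, 8]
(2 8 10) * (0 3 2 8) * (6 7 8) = (0 3 2)(6 7 8 10) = [3, 1, 0, 2, 4, 5, 7, 8, 10, 9, 6]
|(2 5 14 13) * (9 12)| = 4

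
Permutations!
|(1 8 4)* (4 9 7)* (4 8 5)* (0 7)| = 12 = |(0 7 8 9)(1 5 4)|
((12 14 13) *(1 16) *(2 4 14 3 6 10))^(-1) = (1 16)(2 10 6 3 12 13 14 4)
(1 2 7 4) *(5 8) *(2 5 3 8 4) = [0, 5, 7, 8, 1, 4, 6, 2, 3] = (1 5 4)(2 7)(3 8)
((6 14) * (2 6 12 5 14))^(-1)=((2 6)(5 14 12))^(-1)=(2 6)(5 12 14)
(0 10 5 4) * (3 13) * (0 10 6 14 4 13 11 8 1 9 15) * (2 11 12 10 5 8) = [6, 9, 11, 12, 5, 13, 14, 7, 1, 15, 8, 2, 10, 3, 4, 0] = (0 6 14 4 5 13 3 12 10 8 1 9 15)(2 11)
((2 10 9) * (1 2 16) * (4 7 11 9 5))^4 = ((1 2 10 5 4 7 11 9 16))^4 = (1 4 16 5 9 10 11 2 7)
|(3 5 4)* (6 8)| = 6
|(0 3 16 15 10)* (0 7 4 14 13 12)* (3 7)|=12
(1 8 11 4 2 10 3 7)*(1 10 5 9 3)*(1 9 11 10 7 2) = (1 8 10 9 3 2 5 11 4) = [0, 8, 5, 2, 1, 11, 6, 7, 10, 3, 9, 4]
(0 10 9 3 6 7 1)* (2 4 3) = (0 10 9 2 4 3 6 7 1) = [10, 0, 4, 6, 3, 5, 7, 1, 8, 2, 9]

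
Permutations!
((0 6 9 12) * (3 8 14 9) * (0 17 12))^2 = (17)(0 3 14)(6 8 9)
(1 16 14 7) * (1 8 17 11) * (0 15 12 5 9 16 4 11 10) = (0 15 12 5 9 16 14 7 8 17 10)(1 4 11) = [15, 4, 2, 3, 11, 9, 6, 8, 17, 16, 0, 1, 5, 13, 7, 12, 14, 10]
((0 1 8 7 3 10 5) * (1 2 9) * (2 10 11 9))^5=((0 10 5)(1 8 7 3 11 9))^5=(0 5 10)(1 9 11 3 7 8)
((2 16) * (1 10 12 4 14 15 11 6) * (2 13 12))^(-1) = (1 6 11 15 14 4 12 13 16 2 10)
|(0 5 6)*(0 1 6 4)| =6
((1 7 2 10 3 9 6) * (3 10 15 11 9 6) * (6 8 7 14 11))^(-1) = (1 6 15 2 7 8 3 9 11 14)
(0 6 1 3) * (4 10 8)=[6, 3, 2, 0, 10, 5, 1, 7, 4, 9, 8]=(0 6 1 3)(4 10 8)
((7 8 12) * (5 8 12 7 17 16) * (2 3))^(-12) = (17)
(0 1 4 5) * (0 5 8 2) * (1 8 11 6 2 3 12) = (0 8 3 12 1 4 11 6 2) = [8, 4, 0, 12, 11, 5, 2, 7, 3, 9, 10, 6, 1]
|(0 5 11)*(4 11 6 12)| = 6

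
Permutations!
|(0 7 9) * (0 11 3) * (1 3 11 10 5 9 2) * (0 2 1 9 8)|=9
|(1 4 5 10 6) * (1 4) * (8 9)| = |(4 5 10 6)(8 9)| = 4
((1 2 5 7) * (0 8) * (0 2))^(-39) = (0 5)(1 2)(7 8)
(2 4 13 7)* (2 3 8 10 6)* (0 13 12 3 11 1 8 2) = [13, 8, 4, 2, 12, 5, 0, 11, 10, 9, 6, 1, 3, 7] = (0 13 7 11 1 8 10 6)(2 4 12 3)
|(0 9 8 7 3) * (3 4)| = |(0 9 8 7 4 3)| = 6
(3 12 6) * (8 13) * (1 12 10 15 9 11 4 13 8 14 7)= (1 12 6 3 10 15 9 11 4 13 14 7)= [0, 12, 2, 10, 13, 5, 3, 1, 8, 11, 15, 4, 6, 14, 7, 9]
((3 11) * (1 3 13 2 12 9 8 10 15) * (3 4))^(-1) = ((1 4 3 11 13 2 12 9 8 10 15))^(-1) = (1 15 10 8 9 12 2 13 11 3 4)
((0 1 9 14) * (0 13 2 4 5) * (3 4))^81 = ((0 1 9 14 13 2 3 4 5))^81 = (14)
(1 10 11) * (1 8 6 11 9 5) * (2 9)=(1 10 2 9 5)(6 11 8)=[0, 10, 9, 3, 4, 1, 11, 7, 6, 5, 2, 8]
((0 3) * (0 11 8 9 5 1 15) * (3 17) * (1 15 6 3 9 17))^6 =(0 17 6 5 11)(1 9 3 15 8)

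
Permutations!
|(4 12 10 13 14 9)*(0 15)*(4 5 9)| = |(0 15)(4 12 10 13 14)(5 9)| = 10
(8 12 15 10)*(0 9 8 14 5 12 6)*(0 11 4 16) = (0 9 8 6 11 4 16)(5 12 15 10 14) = [9, 1, 2, 3, 16, 12, 11, 7, 6, 8, 14, 4, 15, 13, 5, 10, 0]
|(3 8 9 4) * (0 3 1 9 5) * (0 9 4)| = |(0 3 8 5 9)(1 4)| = 10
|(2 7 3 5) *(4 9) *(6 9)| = |(2 7 3 5)(4 6 9)| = 12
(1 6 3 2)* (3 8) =[0, 6, 1, 2, 4, 5, 8, 7, 3] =(1 6 8 3 2)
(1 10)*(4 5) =(1 10)(4 5) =[0, 10, 2, 3, 5, 4, 6, 7, 8, 9, 1]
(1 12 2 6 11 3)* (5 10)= (1 12 2 6 11 3)(5 10)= [0, 12, 6, 1, 4, 10, 11, 7, 8, 9, 5, 3, 2]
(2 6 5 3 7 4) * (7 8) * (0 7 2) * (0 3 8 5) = (0 7 4 3 5 8 2 6) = [7, 1, 6, 5, 3, 8, 0, 4, 2]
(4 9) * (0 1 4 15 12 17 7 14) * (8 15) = (0 1 4 9 8 15 12 17 7 14) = [1, 4, 2, 3, 9, 5, 6, 14, 15, 8, 10, 11, 17, 13, 0, 12, 16, 7]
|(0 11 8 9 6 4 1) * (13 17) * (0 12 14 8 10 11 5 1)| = 18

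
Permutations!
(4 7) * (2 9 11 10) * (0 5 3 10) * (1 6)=(0 5 3 10 2 9 11)(1 6)(4 7)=[5, 6, 9, 10, 7, 3, 1, 4, 8, 11, 2, 0]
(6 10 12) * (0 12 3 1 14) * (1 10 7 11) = (0 12 6 7 11 1 14)(3 10) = [12, 14, 2, 10, 4, 5, 7, 11, 8, 9, 3, 1, 6, 13, 0]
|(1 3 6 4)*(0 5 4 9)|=7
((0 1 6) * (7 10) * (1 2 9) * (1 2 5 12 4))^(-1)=(0 6 1 4 12 5)(2 9)(7 10)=((0 5 12 4 1 6)(2 9)(7 10))^(-1)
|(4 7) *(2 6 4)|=4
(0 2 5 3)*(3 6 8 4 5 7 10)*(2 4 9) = (0 4 5 6 8 9 2 7 10 3) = [4, 1, 7, 0, 5, 6, 8, 10, 9, 2, 3]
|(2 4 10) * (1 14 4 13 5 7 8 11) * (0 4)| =|(0 4 10 2 13 5 7 8 11 1 14)| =11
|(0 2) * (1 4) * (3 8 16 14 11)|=10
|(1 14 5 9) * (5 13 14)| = |(1 5 9)(13 14)| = 6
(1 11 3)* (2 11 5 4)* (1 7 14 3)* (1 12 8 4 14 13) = (1 5 14 3 7 13)(2 11 12 8 4) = [0, 5, 11, 7, 2, 14, 6, 13, 4, 9, 10, 12, 8, 1, 3]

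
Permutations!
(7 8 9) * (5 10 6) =[0, 1, 2, 3, 4, 10, 5, 8, 9, 7, 6] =(5 10 6)(7 8 9)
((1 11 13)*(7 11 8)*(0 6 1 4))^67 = ((0 6 1 8 7 11 13 4))^67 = (0 8 13 6 7 4 1 11)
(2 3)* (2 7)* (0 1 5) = (0 1 5)(2 3 7) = [1, 5, 3, 7, 4, 0, 6, 2]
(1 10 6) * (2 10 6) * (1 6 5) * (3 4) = (1 5)(2 10)(3 4) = [0, 5, 10, 4, 3, 1, 6, 7, 8, 9, 2]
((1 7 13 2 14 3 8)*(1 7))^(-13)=((2 14 3 8 7 13))^(-13)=(2 13 7 8 3 14)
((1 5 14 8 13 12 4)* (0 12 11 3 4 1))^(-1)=(0 4 3 11 13 8 14 5 1 12)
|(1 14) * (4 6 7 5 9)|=|(1 14)(4 6 7 5 9)|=10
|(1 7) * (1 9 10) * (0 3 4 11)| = |(0 3 4 11)(1 7 9 10)| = 4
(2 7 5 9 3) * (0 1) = (0 1)(2 7 5 9 3) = [1, 0, 7, 2, 4, 9, 6, 5, 8, 3]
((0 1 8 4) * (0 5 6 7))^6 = ((0 1 8 4 5 6 7))^6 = (0 7 6 5 4 8 1)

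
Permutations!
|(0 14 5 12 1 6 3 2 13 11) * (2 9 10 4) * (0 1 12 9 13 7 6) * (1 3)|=30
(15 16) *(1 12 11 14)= (1 12 11 14)(15 16)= [0, 12, 2, 3, 4, 5, 6, 7, 8, 9, 10, 14, 11, 13, 1, 16, 15]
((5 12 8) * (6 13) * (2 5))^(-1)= ((2 5 12 8)(6 13))^(-1)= (2 8 12 5)(6 13)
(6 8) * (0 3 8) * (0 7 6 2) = (0 3 8 2)(6 7) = [3, 1, 0, 8, 4, 5, 7, 6, 2]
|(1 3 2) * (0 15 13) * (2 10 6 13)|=8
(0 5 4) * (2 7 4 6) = (0 5 6 2 7 4) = [5, 1, 7, 3, 0, 6, 2, 4]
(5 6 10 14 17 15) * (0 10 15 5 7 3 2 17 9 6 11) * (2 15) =(0 10 14 9 6 2 17 5 11)(3 15 7) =[10, 1, 17, 15, 4, 11, 2, 3, 8, 6, 14, 0, 12, 13, 9, 7, 16, 5]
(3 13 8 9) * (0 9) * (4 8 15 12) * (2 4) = [9, 1, 4, 13, 8, 5, 6, 7, 0, 3, 10, 11, 2, 15, 14, 12] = (0 9 3 13 15 12 2 4 8)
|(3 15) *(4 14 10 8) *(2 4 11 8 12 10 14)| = |(2 4)(3 15)(8 11)(10 12)| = 2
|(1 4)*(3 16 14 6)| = 4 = |(1 4)(3 16 14 6)|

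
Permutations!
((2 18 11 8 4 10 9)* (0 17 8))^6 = ((0 17 8 4 10 9 2 18 11))^6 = (0 2 4)(8 11 9)(10 17 18)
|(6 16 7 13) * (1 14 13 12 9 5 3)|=10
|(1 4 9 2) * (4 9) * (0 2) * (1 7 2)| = 6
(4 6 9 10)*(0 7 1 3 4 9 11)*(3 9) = [7, 9, 2, 4, 6, 5, 11, 1, 8, 10, 3, 0] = (0 7 1 9 10 3 4 6 11)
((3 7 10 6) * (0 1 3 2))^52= (0 7 2 3 6 1 10)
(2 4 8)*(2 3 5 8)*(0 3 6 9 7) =(0 3 5 8 6 9 7)(2 4) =[3, 1, 4, 5, 2, 8, 9, 0, 6, 7]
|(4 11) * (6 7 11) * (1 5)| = 4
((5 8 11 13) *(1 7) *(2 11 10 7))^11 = ((1 2 11 13 5 8 10 7))^11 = (1 13 10 2 5 7 11 8)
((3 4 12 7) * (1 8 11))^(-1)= ((1 8 11)(3 4 12 7))^(-1)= (1 11 8)(3 7 12 4)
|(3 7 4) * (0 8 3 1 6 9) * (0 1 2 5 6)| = 10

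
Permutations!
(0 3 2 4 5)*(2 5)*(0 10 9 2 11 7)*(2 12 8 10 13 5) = (0 3 2 4 11 7)(5 13)(8 10 9 12) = [3, 1, 4, 2, 11, 13, 6, 0, 10, 12, 9, 7, 8, 5]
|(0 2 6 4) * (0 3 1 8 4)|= |(0 2 6)(1 8 4 3)|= 12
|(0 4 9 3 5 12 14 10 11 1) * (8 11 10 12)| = |(0 4 9 3 5 8 11 1)(12 14)| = 8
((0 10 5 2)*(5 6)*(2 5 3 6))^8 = (0 2 10)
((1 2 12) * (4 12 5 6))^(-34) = (1 5 4)(2 6 12)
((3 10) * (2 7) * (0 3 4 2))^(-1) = ((0 3 10 4 2 7))^(-1) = (0 7 2 4 10 3)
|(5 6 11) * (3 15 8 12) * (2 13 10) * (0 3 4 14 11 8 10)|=|(0 3 15 10 2 13)(4 14 11 5 6 8 12)|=42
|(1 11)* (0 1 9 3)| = |(0 1 11 9 3)| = 5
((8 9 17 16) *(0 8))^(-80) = ((0 8 9 17 16))^(-80) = (17)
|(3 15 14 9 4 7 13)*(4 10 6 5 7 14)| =10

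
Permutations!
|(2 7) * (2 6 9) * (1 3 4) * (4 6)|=7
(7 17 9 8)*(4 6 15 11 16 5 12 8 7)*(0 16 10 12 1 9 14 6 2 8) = [16, 9, 8, 3, 2, 1, 15, 17, 4, 7, 12, 10, 0, 13, 6, 11, 5, 14] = (0 16 5 1 9 7 17 14 6 15 11 10 12)(2 8 4)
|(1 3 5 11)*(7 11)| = 5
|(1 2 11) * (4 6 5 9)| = 12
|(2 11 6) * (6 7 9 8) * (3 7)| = |(2 11 3 7 9 8 6)| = 7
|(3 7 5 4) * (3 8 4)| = |(3 7 5)(4 8)| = 6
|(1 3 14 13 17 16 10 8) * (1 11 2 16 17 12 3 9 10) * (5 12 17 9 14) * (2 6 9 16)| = 15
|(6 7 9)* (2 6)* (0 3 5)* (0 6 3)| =6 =|(2 3 5 6 7 9)|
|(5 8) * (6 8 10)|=4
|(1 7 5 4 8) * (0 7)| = |(0 7 5 4 8 1)| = 6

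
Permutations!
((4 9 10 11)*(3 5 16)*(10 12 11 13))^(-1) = (3 16 5)(4 11 12 9)(10 13)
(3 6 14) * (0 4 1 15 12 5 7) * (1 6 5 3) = (0 4 6 14 1 15 12 3 5 7) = [4, 15, 2, 5, 6, 7, 14, 0, 8, 9, 10, 11, 3, 13, 1, 12]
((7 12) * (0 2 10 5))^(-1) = (0 5 10 2)(7 12)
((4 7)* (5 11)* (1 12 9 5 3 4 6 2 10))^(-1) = (1 10 2 6 7 4 3 11 5 9 12)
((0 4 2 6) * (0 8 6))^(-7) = ((0 4 2)(6 8))^(-7) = (0 2 4)(6 8)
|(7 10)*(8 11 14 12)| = 4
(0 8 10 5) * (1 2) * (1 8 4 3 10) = (0 4 3 10 5)(1 2 8) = [4, 2, 8, 10, 3, 0, 6, 7, 1, 9, 5]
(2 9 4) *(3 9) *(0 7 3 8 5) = (0 7 3 9 4 2 8 5) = [7, 1, 8, 9, 2, 0, 6, 3, 5, 4]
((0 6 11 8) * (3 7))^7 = (0 8 11 6)(3 7)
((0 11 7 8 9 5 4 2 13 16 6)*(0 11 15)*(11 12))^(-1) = (0 15)(2 4 5 9 8 7 11 12 6 16 13)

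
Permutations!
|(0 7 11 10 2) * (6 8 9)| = |(0 7 11 10 2)(6 8 9)| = 15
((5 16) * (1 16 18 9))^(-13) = (1 5 9 16 18)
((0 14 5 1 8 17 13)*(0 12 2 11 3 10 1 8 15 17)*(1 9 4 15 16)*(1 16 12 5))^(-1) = (0 8 5 13 17 15 4 9 10 3 11 2 12 1 14)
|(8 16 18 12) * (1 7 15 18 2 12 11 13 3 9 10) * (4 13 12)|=|(1 7 15 18 11 12 8 16 2 4 13 3 9 10)|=14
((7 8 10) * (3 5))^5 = ((3 5)(7 8 10))^5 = (3 5)(7 10 8)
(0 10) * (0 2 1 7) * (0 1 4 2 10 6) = (10)(0 6)(1 7)(2 4) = [6, 7, 4, 3, 2, 5, 0, 1, 8, 9, 10]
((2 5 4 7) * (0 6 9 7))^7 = (9)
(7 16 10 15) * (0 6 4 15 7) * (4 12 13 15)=(0 6 12 13 15)(7 16 10)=[6, 1, 2, 3, 4, 5, 12, 16, 8, 9, 7, 11, 13, 15, 14, 0, 10]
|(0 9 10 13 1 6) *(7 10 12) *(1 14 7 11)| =|(0 9 12 11 1 6)(7 10 13 14)| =12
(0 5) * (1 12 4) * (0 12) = (0 5 12 4 1) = [5, 0, 2, 3, 1, 12, 6, 7, 8, 9, 10, 11, 4]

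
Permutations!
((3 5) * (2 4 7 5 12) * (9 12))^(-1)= (2 12 9 3 5 7 4)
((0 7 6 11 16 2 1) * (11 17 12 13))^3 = (0 17 11 1 6 13 2 7 12 16)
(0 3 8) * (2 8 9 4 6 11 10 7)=[3, 1, 8, 9, 6, 5, 11, 2, 0, 4, 7, 10]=(0 3 9 4 6 11 10 7 2 8)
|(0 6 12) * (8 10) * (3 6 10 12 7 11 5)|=|(0 10 8 12)(3 6 7 11 5)|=20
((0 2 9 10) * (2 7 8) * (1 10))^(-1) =(0 10 1 9 2 8 7)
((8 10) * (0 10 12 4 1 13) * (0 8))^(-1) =((0 10)(1 13 8 12 4))^(-1) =(0 10)(1 4 12 8 13)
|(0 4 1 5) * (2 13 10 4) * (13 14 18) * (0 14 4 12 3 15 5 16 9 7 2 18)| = |(0 18 13 10 12 3 15 5 14)(1 16 9 7 2 4)| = 18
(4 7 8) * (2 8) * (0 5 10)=(0 5 10)(2 8 4 7)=[5, 1, 8, 3, 7, 10, 6, 2, 4, 9, 0]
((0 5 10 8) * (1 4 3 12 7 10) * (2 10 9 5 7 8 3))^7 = ((0 7 9 5 1 4 2 10 3 12 8))^7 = (0 10 5 8 2 9 12 4 7 3 1)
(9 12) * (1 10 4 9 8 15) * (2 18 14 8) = (1 10 4 9 12 2 18 14 8 15) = [0, 10, 18, 3, 9, 5, 6, 7, 15, 12, 4, 11, 2, 13, 8, 1, 16, 17, 14]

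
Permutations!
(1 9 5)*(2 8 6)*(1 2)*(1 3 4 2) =(1 9 5)(2 8 6 3 4) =[0, 9, 8, 4, 2, 1, 3, 7, 6, 5]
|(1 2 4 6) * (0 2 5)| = 6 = |(0 2 4 6 1 5)|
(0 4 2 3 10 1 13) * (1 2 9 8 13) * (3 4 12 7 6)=(0 12 7 6 3 10 2 4 9 8 13)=[12, 1, 4, 10, 9, 5, 3, 6, 13, 8, 2, 11, 7, 0]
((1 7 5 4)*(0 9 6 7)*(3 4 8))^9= ((0 9 6 7 5 8 3 4 1))^9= (9)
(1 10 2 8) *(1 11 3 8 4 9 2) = (1 10)(2 4 9)(3 8 11) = [0, 10, 4, 8, 9, 5, 6, 7, 11, 2, 1, 3]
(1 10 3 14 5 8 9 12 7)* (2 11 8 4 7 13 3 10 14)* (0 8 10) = [8, 14, 11, 2, 7, 4, 6, 1, 9, 12, 0, 10, 13, 3, 5] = (0 8 9 12 13 3 2 11 10)(1 14 5 4 7)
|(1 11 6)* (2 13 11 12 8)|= 7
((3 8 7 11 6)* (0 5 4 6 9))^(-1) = (0 9 11 7 8 3 6 4 5)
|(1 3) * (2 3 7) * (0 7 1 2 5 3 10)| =|(0 7 5 3 2 10)| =6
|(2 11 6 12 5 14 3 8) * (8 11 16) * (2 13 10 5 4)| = 12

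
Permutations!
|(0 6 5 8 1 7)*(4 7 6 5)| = 7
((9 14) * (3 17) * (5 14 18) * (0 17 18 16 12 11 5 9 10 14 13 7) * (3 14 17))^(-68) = (0 18 16 11 13)(3 9 12 5 7)(10 17 14)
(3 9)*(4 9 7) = (3 7 4 9) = [0, 1, 2, 7, 9, 5, 6, 4, 8, 3]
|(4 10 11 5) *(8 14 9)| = |(4 10 11 5)(8 14 9)| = 12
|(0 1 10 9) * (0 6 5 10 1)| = |(5 10 9 6)| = 4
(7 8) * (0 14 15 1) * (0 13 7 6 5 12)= (0 14 15 1 13 7 8 6 5 12)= [14, 13, 2, 3, 4, 12, 5, 8, 6, 9, 10, 11, 0, 7, 15, 1]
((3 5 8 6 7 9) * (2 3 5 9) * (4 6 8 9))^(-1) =(2 7 6 4 3)(5 9)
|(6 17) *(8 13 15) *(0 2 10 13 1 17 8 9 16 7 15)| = |(0 2 10 13)(1 17 6 8)(7 15 9 16)| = 4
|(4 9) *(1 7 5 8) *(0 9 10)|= |(0 9 4 10)(1 7 5 8)|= 4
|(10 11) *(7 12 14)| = 6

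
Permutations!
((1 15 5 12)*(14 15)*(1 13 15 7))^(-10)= ((1 14 7)(5 12 13 15))^(-10)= (1 7 14)(5 13)(12 15)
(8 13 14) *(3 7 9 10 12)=(3 7 9 10 12)(8 13 14)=[0, 1, 2, 7, 4, 5, 6, 9, 13, 10, 12, 11, 3, 14, 8]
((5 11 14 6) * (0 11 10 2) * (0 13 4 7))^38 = (0 4 2 5 14)(6 11 7 13 10)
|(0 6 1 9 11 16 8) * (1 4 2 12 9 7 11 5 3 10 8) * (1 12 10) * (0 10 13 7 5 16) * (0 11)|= |(0 6 4 2 13 7)(1 5 3)(8 10)(9 16 12)|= 6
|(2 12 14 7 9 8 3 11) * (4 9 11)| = |(2 12 14 7 11)(3 4 9 8)| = 20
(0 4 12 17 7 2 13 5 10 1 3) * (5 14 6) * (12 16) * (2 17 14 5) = (0 4 16 12 14 6 2 13 5 10 1 3)(7 17) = [4, 3, 13, 0, 16, 10, 2, 17, 8, 9, 1, 11, 14, 5, 6, 15, 12, 7]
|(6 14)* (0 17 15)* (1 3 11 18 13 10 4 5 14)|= 30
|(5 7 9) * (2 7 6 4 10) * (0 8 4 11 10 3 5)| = 11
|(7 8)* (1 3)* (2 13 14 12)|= 4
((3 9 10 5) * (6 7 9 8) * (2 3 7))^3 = (2 6 8 3)(5 10 9 7)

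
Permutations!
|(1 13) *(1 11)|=|(1 13 11)|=3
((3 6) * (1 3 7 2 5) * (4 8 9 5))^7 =((1 3 6 7 2 4 8 9 5))^7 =(1 9 4 7 3 5 8 2 6)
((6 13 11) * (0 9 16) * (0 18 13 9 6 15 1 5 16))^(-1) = (0 9 6)(1 15 11 13 18 16 5)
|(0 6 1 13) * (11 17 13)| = |(0 6 1 11 17 13)| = 6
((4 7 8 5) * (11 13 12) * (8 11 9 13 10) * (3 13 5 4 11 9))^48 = (13)(4 8 10 11 5 9 7)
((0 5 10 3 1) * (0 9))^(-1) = ((0 5 10 3 1 9))^(-1) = (0 9 1 3 10 5)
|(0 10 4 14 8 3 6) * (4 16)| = 8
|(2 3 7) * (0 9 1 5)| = 12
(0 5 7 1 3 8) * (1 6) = (0 5 7 6 1 3 8) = [5, 3, 2, 8, 4, 7, 1, 6, 0]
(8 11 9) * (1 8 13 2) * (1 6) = (1 8 11 9 13 2 6) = [0, 8, 6, 3, 4, 5, 1, 7, 11, 13, 10, 9, 12, 2]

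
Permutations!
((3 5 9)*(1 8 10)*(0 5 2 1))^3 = ((0 5 9 3 2 1 8 10))^3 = (0 3 8 5 2 10 9 1)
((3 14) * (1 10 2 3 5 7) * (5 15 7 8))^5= (1 15 3 10 7 14 2)(5 8)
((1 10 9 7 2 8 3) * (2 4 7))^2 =((1 10 9 2 8 3)(4 7))^2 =(1 9 8)(2 3 10)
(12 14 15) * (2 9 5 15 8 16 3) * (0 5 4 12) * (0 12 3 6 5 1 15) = [1, 15, 9, 2, 3, 0, 5, 7, 16, 4, 10, 11, 14, 13, 8, 12, 6] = (0 1 15 12 14 8 16 6 5)(2 9 4 3)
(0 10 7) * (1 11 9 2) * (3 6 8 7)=(0 10 3 6 8 7)(1 11 9 2)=[10, 11, 1, 6, 4, 5, 8, 0, 7, 2, 3, 9]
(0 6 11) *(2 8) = [6, 1, 8, 3, 4, 5, 11, 7, 2, 9, 10, 0] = (0 6 11)(2 8)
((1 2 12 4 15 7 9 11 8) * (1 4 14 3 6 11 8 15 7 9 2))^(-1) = (2 7 4 8 9 15 11 6 3 14 12)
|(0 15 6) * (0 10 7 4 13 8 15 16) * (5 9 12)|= 42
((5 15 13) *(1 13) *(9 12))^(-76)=(15)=((1 13 5 15)(9 12))^(-76)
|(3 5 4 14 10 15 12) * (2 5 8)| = 9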